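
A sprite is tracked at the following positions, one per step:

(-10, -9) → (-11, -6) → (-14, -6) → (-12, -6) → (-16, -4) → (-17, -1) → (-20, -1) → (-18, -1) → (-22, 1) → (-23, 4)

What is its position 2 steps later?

(-24, 4)

Step-to-step displacements: (-1, +3), (-3, +0), (+2, +0), (-4, +2), (-1, +3), (-3, +0), (+2, +0), (-4, +2), (-1, +3) — a repeating cycle of length 4.
step 10: apply (-3, +0) → (-26, 4)
step 11: apply (+2, +0) → (-24, 4)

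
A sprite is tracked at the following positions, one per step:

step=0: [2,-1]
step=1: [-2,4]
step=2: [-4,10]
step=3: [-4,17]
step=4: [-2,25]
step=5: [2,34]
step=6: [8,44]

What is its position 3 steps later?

[38,80]

Successive displacements: [-4,+5], [-2,+6], [+0,+7], [+2,+8], [+4,+9], [+6,+10] — each changes by [+2,+1].
step 7: [8,44] + [+8,+11] → [16,55]
step 8: [16,55] + [+10,+12] → [26,67]
step 9: [26,67] + [+12,+13] → [38,80]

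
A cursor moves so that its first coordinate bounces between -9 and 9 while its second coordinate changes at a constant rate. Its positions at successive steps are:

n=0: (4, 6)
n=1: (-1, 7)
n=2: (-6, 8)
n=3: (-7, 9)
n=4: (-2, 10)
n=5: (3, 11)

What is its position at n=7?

The first coordinate travels 5 per step and bounces off the walls at -9 and 9.
  step 6: 3 → 8
  step 7: 8 → 5
The second coordinate changes by +1 each step: at step 7 it is 13.

(5, 13)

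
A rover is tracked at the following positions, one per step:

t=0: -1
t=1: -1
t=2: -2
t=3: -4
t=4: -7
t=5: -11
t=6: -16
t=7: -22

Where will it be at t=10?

Taking differences between consecutive positions: +0, -1, -2, -3, -4, -5, -6. These grow by -1 each step.
step 8: -22 − 7 → -29
step 9: -29 − 8 → -37
step 10: -37 − 9 → -46

-46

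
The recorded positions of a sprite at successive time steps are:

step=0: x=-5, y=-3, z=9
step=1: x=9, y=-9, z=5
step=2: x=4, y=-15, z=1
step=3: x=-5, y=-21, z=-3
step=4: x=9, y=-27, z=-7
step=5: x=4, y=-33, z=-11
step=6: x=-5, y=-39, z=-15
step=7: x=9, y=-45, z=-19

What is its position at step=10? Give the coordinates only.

x=9, y=-63, z=-31

X: cycles through -5, 9, 4 every 3 steps. Step 10 lands at position 1 of the cycle → 9.
Y: linear, -6 per step → -63 at step 10.
Z: linear, -4 per step → -31 at step 10.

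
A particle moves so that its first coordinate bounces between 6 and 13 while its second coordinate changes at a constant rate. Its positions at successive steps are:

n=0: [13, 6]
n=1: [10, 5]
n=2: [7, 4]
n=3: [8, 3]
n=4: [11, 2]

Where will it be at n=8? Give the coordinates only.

[9, -2]

The first coordinate travels 3 per step and bounces off the walls at 6 and 13.
  step 5: 11 → 12
  step 6: 12 → 9
  step 7: 9 → 6
  step 8: 6 → 9
The second coordinate changes by -1 each step: at step 8 it is -2.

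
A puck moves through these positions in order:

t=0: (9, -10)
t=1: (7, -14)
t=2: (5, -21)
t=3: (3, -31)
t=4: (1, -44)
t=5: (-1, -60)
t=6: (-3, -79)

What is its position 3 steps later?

Successive displacements: (-2, -4), (-2, -7), (-2, -10), (-2, -13), (-2, -16), (-2, -19) — each changes by (+0, -3).
step 7: (-3, -79) + (-2, -22) → (-5, -101)
step 8: (-5, -101) + (-2, -25) → (-7, -126)
step 9: (-7, -126) + (-2, -28) → (-9, -154)

(-9, -154)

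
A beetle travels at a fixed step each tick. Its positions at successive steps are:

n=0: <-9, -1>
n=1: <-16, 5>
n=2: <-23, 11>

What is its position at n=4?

<-37, 23>

The position changes by <-7, +6> every step.
step 3: <-23, 11> + <-7, +6> → <-30, 17>
step 4: <-30, 17> + <-7, +6> → <-37, 23>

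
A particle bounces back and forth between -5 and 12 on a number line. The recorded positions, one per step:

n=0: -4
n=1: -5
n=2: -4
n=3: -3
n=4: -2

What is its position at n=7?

1

The value reflects between -5 and 12, moving 1 per step.
  step 5: -2 → -1
  step 6: -1 → 0
  step 7: 0 → 1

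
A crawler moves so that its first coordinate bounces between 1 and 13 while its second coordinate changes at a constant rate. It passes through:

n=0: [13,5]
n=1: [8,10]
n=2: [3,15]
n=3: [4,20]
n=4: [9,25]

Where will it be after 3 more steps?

[2,40]

The first coordinate travels 5 per step and bounces off the walls at 1 and 13.
  step 5: 9 → 12
  step 6: 12 → 7
  step 7: 7 → 2
The second coordinate changes by +5 each step: at step 7 it is 40.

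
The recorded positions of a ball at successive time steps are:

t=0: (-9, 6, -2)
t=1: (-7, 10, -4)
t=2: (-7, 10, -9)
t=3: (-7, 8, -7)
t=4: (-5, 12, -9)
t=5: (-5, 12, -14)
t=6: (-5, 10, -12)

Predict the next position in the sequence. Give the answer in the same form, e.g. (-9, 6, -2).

(-3, 14, -14)

The moves between consecutive positions are (+2, +4, -2), (+0, +0, -5), (+0, -2, +2), (+2, +4, -2), (+0, +0, -5), (+0, -2, +2); they repeat the 3-cycle [(+2, +4, -2), (+0, +0, -5), (+0, -2, +2)].
step 7: apply (+2, +4, -2) → (-3, 14, -14)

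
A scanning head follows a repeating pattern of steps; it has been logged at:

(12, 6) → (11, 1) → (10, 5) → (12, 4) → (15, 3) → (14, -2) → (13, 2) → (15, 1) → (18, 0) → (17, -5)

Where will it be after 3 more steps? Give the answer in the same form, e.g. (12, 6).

Differencing gives (-1, -5), (-1, +4), (+2, -1), (+3, -1), (-1, -5), (-1, +4), (+2, -1), (+3, -1), (-1, -5). This is the pattern (-1, -5), (-1, +4), (+2, -1), (+3, -1) repeated.
step 10: apply (-1, +4) → (16, -1)
step 11: apply (+2, -1) → (18, -2)
step 12: apply (+3, -1) → (21, -3)

(21, -3)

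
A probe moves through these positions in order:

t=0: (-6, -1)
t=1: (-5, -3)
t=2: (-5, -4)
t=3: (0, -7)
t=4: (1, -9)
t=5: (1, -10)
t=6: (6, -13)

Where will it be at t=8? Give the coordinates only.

(7, -16)

The moves between consecutive positions are (+1, -2), (+0, -1), (+5, -3), (+1, -2), (+0, -1), (+5, -3); they repeat the 3-cycle [(+1, -2), (+0, -1), (+5, -3)].
step 7: apply (+1, -2) → (7, -15)
step 8: apply (+0, -1) → (7, -16)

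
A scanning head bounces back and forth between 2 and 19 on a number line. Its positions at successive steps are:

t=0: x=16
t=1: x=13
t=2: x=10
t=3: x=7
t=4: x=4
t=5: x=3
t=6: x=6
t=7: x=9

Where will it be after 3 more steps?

The value travels 3 per step and bounces off the walls at 2 and 19.
  step 8: 9 → 12
  step 9: 12 → 15
  step 10: 15 → 18

x=18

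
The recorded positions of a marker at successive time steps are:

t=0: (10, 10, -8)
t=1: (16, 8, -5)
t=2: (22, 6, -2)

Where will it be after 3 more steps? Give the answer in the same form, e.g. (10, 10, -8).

Each step adds (+6, -2, +3) to the position.
step 3: (22, 6, -2) + (+6, -2, +3) → (28, 4, 1)
step 4: (28, 4, 1) + (+6, -2, +3) → (34, 2, 4)
step 5: (34, 2, 4) + (+6, -2, +3) → (40, 0, 7)

(40, 0, 7)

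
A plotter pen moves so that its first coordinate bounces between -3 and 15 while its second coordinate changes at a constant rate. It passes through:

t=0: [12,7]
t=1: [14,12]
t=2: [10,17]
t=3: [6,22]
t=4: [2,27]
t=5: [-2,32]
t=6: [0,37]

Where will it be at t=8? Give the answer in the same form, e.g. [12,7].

The first coordinate travels 4 per step and bounces off the walls at -3 and 15.
  step 7: 0 → 4
  step 8: 4 → 8
The second coordinate changes by +5 each step: at step 8 it is 47.

[8,47]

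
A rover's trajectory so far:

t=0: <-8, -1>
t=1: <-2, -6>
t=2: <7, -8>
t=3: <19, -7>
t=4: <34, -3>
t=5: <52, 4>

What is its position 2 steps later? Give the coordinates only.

Successive displacements: <+6, -5>, <+9, -2>, <+12, +1>, <+15, +4>, <+18, +7> — each changes by <+3, +3>.
step 6: <52, 4> + <+21, +10> → <73, 14>
step 7: <73, 14> + <+24, +13> → <97, 27>

<97, 27>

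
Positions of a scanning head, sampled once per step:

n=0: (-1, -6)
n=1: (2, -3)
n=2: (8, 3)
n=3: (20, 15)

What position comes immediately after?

The jumps are (+3, +3), (+6, +6), (+12, +12) — a geometric progression with ratio 2.
step 4: (20, 15) + (+24, +24) → (44, 39)

(44, 39)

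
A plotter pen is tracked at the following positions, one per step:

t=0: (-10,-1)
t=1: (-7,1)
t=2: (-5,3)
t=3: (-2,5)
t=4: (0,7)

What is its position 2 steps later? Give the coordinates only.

(5,11)

Step-to-step displacements: (+3,+2), (+2,+2), (+3,+2), (+2,+2) — a repeating cycle of length 2.
step 5: apply (+3,+2) → (3,9)
step 6: apply (+2,+2) → (5,11)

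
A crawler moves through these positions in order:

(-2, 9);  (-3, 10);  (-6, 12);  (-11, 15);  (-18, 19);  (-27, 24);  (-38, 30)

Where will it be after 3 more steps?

(-83, 54)

Taking differences between consecutive positions: (-1, +1), (-3, +2), (-5, +3), (-7, +4), (-9, +5), (-11, +6). These grow by (-2, +1) each step.
step 7: (-38, 30) + (-13, +7) → (-51, 37)
step 8: (-51, 37) + (-15, +8) → (-66, 45)
step 9: (-66, 45) + (-17, +9) → (-83, 54)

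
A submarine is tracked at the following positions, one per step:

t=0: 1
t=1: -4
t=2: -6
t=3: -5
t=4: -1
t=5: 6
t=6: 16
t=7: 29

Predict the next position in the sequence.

45

Successive displacements: -5, -2, +1, +4, +7, +10, +13 — each changes by +3.
step 8: 29 + 16 → 45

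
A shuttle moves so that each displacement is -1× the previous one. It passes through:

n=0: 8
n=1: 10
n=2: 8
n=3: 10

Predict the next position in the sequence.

Step-to-step displacements: +2, -2, +2; each is -1× the previous.
step 4: 10 − 2 → 8

8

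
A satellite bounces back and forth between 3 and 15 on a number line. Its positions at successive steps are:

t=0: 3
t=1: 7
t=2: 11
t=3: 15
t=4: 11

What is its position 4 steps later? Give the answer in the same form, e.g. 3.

11

The value reflects between 3 and 15, moving 4 per step.
  step 5: 11 → 7
  step 6: 7 → 3
  step 7: 3 → 7
  step 8: 7 → 11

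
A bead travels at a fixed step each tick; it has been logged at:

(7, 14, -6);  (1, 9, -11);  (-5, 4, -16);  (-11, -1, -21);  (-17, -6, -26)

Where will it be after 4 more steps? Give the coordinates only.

Each step adds (-6, -5, -5) to the position.
step 5: (-17, -6, -26) + (-6, -5, -5) → (-23, -11, -31)
step 6: (-23, -11, -31) + (-6, -5, -5) → (-29, -16, -36)
step 7: (-29, -16, -36) + (-6, -5, -5) → (-35, -21, -41)
step 8: (-35, -21, -41) + (-6, -5, -5) → (-41, -26, -46)

(-41, -26, -46)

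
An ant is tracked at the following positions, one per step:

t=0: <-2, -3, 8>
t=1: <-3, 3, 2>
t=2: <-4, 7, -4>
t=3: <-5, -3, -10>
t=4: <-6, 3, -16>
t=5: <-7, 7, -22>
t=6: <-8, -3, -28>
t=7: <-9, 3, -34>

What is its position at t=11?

<-13, 7, -58>

First: linear, -1 per step → -13 at step 11.
Second: cycles through -3, 3, 7 every 3 steps. Step 11 lands at position 2 of the cycle → 7.
Third: linear, -6 per step → -58 at step 11.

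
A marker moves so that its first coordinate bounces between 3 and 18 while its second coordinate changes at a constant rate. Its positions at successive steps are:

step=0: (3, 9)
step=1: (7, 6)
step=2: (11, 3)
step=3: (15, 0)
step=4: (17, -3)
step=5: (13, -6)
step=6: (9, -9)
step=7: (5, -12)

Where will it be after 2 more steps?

(9, -18)

The first coordinate travels 4 per step and bounces off the walls at 3 and 18.
  step 8: 5 → 5
  step 9: 5 → 9
The second coordinate changes by -3 each step: at step 9 it is -18.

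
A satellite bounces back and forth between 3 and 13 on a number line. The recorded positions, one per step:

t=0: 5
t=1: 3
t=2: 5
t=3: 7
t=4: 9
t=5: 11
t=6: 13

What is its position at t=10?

5

The value reflects between 3 and 13, moving 2 per step.
  step 7: 13 → 11
  step 8: 11 → 9
  step 9: 9 → 7
  step 10: 7 → 5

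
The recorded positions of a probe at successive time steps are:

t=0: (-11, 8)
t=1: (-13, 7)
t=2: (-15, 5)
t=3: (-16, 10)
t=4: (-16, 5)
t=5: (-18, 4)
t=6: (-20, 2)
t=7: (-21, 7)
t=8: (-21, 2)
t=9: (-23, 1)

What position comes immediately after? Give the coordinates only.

The moves between consecutive positions are (-2, -1), (-2, -2), (-1, +5), (+0, -5), (-2, -1), (-2, -2), (-1, +5), (+0, -5), (-2, -1); they repeat the 4-cycle [(-2, -1), (-2, -2), (-1, +5), (+0, -5)].
step 10: apply (-2, -2) → (-25, -1)

(-25, -1)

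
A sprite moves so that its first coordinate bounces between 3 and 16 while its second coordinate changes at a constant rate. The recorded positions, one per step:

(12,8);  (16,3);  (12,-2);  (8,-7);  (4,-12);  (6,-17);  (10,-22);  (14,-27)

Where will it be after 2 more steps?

(10,-37)

The first coordinate travels 4 per step and bounces off the walls at 3 and 16.
  step 8: 14 → 14
  step 9: 14 → 10
The second coordinate changes by -5 each step: at step 9 it is -37.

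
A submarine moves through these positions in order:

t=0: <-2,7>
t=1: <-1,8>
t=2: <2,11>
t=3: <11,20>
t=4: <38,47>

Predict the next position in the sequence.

<119,128>

The jumps are <+1,+1>, <+3,+3>, <+9,+9>, <+27,+27> — a geometric progression with ratio 3.
step 5: <38,47> + <+81,+81> → <119,128>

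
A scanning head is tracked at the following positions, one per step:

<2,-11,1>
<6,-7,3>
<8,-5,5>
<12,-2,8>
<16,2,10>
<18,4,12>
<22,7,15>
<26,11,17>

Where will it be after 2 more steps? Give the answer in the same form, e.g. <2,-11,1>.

<32,16,22>

Differencing gives <+4,+4,+2>, <+2,+2,+2>, <+4,+3,+3>, <+4,+4,+2>, <+2,+2,+2>, <+4,+3,+3>, <+4,+4,+2>. This is the pattern <+4,+4,+2>, <+2,+2,+2>, <+4,+3,+3> repeated.
step 8: apply <+2,+2,+2> → <28,13,19>
step 9: apply <+4,+3,+3> → <32,16,22>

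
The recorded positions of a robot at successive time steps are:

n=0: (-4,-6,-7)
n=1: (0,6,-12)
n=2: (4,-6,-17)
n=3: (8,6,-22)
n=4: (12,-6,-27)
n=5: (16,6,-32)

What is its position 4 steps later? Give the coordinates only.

(32,6,-52)

The first coordinate changes by +4 each step, so at step 9 it is -4 + 9·(4) = 32.
The second coordinate repeats the cycle [-6, 6] with period 2; step 9 mod 2 = 1, giving 6.
The third coordinate changes by -5 each step, so at step 9 it is -7 + 9·(-5) = -52.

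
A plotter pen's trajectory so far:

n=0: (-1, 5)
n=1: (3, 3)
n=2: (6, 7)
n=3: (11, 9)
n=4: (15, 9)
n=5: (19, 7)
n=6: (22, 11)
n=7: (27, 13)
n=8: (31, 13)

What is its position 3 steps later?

(43, 17)

The moves between consecutive positions are (+4, -2), (+3, +4), (+5, +2), (+4, +0), (+4, -2), (+3, +4), (+5, +2), (+4, +0); they repeat the 4-cycle [(+4, -2), (+3, +4), (+5, +2), (+4, +0)].
step 9: apply (+4, -2) → (35, 11)
step 10: apply (+3, +4) → (38, 15)
step 11: apply (+5, +2) → (43, 17)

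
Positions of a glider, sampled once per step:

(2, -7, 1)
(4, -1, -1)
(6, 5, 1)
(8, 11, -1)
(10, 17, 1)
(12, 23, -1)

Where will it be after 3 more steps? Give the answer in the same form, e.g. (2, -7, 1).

(18, 41, 1)

The first coordinate changes by +2 each step, so at step 8 it is 2 + 8·(2) = 18.
The second coordinate changes by +6 each step, so at step 8 it is -7 + 8·(6) = 41.
The third coordinate repeats the cycle [1, -1] with period 2; step 8 mod 2 = 0, giving 1.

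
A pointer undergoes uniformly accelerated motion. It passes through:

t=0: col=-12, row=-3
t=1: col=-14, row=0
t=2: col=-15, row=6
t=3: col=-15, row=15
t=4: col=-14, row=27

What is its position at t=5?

Successive displacements: (-2, +3), (-1, +6), (+0, +9), (+1, +12) — each changes by (+1, +3).
step 5: col=-14, row=27 + (+2, +15) → col=-12, row=42

col=-12, row=42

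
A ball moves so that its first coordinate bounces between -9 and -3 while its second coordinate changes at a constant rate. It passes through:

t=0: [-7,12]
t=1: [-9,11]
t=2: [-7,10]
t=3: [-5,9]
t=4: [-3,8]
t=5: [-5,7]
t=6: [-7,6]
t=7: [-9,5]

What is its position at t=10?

[-3,2]

The first coordinate travels 2 per step and bounces off the walls at -9 and -3.
  step 8: -9 → -7
  step 9: -7 → -5
  step 10: -5 → -3
The second coordinate changes by -1 each step: at step 10 it is 2.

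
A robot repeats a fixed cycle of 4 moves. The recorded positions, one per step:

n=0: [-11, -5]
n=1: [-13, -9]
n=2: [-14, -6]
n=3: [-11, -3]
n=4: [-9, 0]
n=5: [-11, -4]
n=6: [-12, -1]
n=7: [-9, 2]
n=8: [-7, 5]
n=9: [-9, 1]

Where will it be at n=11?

[-7, 7]

The moves between consecutive positions are [-2, -4], [-1, +3], [+3, +3], [+2, +3], [-2, -4], [-1, +3], [+3, +3], [+2, +3], [-2, -4]; they repeat the 4-cycle [[-2, -4], [-1, +3], [+3, +3], [+2, +3]].
step 10: apply [-1, +3] → [-10, 4]
step 11: apply [+3, +3] → [-7, 7]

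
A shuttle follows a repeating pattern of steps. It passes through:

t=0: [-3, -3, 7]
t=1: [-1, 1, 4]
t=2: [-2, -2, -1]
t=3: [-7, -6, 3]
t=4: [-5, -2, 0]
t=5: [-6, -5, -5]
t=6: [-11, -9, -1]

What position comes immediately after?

The moves between consecutive positions are [+2, +4, -3], [-1, -3, -5], [-5, -4, +4], [+2, +4, -3], [-1, -3, -5], [-5, -4, +4]; they repeat the 3-cycle [[+2, +4, -3], [-1, -3, -5], [-5, -4, +4]].
step 7: apply [+2, +4, -3] → [-9, -5, -4]

[-9, -5, -4]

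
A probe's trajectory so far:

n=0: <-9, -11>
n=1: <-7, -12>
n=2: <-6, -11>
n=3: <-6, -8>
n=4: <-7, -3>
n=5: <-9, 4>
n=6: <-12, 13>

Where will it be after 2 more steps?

First differences are <+2, -1>, <+1, +1>, <+0, +3>, <-1, +5>, <-2, +7>, <-3, +9>; their common second difference is <-1, +2> (constant acceleration).
step 7: <-12, 13> + <-4, +11> → <-16, 24>
step 8: <-16, 24> + <-5, +13> → <-21, 37>

<-21, 37>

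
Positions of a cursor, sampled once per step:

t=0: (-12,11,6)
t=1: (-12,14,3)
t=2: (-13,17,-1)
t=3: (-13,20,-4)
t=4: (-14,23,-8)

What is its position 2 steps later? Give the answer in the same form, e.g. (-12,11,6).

Step-to-step displacements: (+0,+3,-3), (-1,+3,-4), (+0,+3,-3), (-1,+3,-4) — a repeating cycle of length 2.
step 5: apply (+0,+3,-3) → (-14,26,-11)
step 6: apply (-1,+3,-4) → (-15,29,-15)

(-15,29,-15)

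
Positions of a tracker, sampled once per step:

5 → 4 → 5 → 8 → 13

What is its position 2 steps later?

Successive displacements: -1, +1, +3, +5 — each changes by +2.
step 5: 13 + 7 → 20
step 6: 20 + 9 → 29

29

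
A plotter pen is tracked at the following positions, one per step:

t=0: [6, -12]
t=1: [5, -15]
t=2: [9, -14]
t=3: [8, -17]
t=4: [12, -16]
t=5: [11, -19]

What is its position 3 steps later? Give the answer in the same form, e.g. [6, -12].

Differencing gives [-1, -3], [+4, +1], [-1, -3], [+4, +1], [-1, -3]. This is the pattern [-1, -3], [+4, +1] repeated.
step 6: apply [+4, +1] → [15, -18]
step 7: apply [-1, -3] → [14, -21]
step 8: apply [+4, +1] → [18, -20]

[18, -20]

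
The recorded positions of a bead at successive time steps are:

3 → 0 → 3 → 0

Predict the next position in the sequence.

3

Consecutive displacements -3, +3, -3 scale by a factor of -1 each step.
step 4: 0 + 3 → 3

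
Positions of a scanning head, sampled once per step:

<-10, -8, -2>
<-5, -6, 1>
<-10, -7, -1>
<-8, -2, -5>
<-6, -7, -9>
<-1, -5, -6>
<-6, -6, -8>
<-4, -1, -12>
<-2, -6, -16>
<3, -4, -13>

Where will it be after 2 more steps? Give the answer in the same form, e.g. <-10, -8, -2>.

<0, 0, -19>

Step-to-step displacements: <+5, +2, +3>, <-5, -1, -2>, <+2, +5, -4>, <+2, -5, -4>, <+5, +2, +3>, <-5, -1, -2>, <+2, +5, -4>, <+2, -5, -4>, <+5, +2, +3> — a repeating cycle of length 4.
step 10: apply <-5, -1, -2> → <-2, -5, -15>
step 11: apply <+2, +5, -4> → <0, 0, -19>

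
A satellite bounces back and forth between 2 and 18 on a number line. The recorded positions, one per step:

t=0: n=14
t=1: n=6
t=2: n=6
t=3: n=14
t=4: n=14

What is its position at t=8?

n=14

The value travels 8 per step and bounces off the walls at 2 and 18.
  step 5: 14 → 6
  step 6: 6 → 6
  step 7: 6 → 14
  step 8: 14 → 14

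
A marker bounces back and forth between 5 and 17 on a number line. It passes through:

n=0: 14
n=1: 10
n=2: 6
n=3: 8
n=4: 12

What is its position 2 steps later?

14

The value travels 4 per step and bounces off the walls at 5 and 17.
  step 5: 12 → 16
  step 6: 16 → 14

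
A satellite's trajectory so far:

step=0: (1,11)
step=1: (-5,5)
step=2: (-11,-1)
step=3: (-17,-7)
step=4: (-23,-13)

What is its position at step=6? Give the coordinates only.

(-35,-25)

Each step adds (-6,-6) to the position.
step 5: (-23,-13) + (-6,-6) → (-29,-19)
step 6: (-29,-19) + (-6,-6) → (-35,-25)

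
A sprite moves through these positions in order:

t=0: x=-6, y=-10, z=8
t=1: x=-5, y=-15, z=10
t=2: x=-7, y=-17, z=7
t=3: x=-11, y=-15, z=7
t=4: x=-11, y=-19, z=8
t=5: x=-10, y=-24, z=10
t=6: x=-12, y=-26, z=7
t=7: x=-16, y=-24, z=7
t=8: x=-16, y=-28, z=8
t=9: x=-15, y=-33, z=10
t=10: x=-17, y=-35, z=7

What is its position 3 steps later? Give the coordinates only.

The moves between consecutive positions are (+1, -5, +2), (-2, -2, -3), (-4, +2, +0), (+0, -4, +1), (+1, -5, +2), (-2, -2, -3), (-4, +2, +0), (+0, -4, +1), (+1, -5, +2), (-2, -2, -3); they repeat the 4-cycle [(+1, -5, +2), (-2, -2, -3), (-4, +2, +0), (+0, -4, +1)].
step 11: apply (-4, +2, +0) → x=-21, y=-33, z=7
step 12: apply (+0, -4, +1) → x=-21, y=-37, z=8
step 13: apply (+1, -5, +2) → x=-20, y=-42, z=10

x=-20, y=-42, z=10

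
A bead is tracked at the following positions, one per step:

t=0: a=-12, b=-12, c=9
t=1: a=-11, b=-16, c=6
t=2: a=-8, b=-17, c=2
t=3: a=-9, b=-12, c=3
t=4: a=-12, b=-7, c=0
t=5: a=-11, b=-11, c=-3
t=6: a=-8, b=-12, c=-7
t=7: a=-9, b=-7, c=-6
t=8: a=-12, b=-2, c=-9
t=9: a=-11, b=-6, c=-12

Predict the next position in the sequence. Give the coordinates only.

a=-8, b=-7, c=-16

Step-to-step displacements: (+1, -4, -3), (+3, -1, -4), (-1, +5, +1), (-3, +5, -3), (+1, -4, -3), (+3, -1, -4), (-1, +5, +1), (-3, +5, -3), (+1, -4, -3) — a repeating cycle of length 4.
step 10: apply (+3, -1, -4) → a=-8, b=-7, c=-16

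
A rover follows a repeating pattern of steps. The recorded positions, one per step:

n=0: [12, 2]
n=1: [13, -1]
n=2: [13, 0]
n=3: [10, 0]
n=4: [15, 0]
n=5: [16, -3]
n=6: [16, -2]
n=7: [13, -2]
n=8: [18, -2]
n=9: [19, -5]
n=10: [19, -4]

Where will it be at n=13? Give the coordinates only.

Differencing gives [+1, -3], [+0, +1], [-3, +0], [+5, +0], [+1, -3], [+0, +1], [-3, +0], [+5, +0], [+1, -3], [+0, +1]. This is the pattern [+1, -3], [+0, +1], [-3, +0], [+5, +0] repeated.
step 11: apply [-3, +0] → [16, -4]
step 12: apply [+5, +0] → [21, -4]
step 13: apply [+1, -3] → [22, -7]

[22, -7]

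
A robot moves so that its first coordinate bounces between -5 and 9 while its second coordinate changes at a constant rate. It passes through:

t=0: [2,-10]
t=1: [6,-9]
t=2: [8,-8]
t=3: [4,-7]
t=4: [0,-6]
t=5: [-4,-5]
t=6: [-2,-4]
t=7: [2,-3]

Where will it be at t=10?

[4,0]

The first coordinate reflects between -5 and 9, moving 4 per step.
  step 8: 2 → 6
  step 9: 6 → 8
  step 10: 8 → 4
The second coordinate changes by +1 each step: at step 10 it is 0.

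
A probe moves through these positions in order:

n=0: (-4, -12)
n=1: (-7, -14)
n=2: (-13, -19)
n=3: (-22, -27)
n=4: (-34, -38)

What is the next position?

Taking differences between consecutive positions: (-3, -2), (-6, -5), (-9, -8), (-12, -11). These grow by (-3, -3) each step.
step 5: (-34, -38) + (-15, -14) → (-49, -52)

(-49, -52)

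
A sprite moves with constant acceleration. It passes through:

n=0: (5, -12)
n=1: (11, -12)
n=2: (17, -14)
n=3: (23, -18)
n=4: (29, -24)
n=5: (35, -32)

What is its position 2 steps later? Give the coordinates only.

Taking differences between consecutive positions: (+6, +0), (+6, -2), (+6, -4), (+6, -6), (+6, -8). These grow by (+0, -2) each step.
step 6: (35, -32) + (+6, -10) → (41, -42)
step 7: (41, -42) + (+6, -12) → (47, -54)

(47, -54)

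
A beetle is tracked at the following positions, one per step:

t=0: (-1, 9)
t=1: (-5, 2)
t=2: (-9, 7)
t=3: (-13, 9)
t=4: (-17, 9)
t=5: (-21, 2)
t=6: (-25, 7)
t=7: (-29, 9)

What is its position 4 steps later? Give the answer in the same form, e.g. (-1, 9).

The first coordinate changes by -4 each step, so at step 11 it is -1 + 11·(-4) = -45.
The second coordinate repeats the cycle [9, 2, 7, 9] with period 4; step 11 mod 4 = 3, giving 9.

(-45, 9)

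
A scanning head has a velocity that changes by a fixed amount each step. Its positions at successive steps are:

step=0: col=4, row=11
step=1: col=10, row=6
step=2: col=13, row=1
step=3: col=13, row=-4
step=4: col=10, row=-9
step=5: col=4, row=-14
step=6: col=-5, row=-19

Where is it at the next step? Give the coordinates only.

First differences are (+6, -5), (+3, -5), (+0, -5), (-3, -5), (-6, -5), (-9, -5); their common second difference is (-3, +0) (constant acceleration).
step 7: col=-5, row=-19 + (-12, -5) → col=-17, row=-24

col=-17, row=-24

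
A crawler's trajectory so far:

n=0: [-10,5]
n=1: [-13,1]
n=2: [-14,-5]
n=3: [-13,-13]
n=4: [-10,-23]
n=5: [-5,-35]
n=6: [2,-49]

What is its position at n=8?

Taking differences between consecutive positions: [-3,-4], [-1,-6], [+1,-8], [+3,-10], [+5,-12], [+7,-14]. These grow by [+2,-2] each step.
step 7: [2,-49] + [+9,-16] → [11,-65]
step 8: [11,-65] + [+11,-18] → [22,-83]

[22,-83]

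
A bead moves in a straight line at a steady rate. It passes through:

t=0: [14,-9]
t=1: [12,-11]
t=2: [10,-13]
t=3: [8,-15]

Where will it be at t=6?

[2,-21]

The position changes by [-2,-2] every step.
step 4: [8,-15] + [-2,-2] → [6,-17]
step 5: [6,-17] + [-2,-2] → [4,-19]
step 6: [4,-19] + [-2,-2] → [2,-21]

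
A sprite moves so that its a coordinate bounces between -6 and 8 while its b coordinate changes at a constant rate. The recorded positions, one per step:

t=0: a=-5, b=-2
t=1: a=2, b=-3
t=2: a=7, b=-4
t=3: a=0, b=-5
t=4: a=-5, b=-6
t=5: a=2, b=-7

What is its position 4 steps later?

a=2, b=-11

The a coordinate reflects between -6 and 8, moving 7 per step.
  step 6: 2 → 7
  step 7: 7 → 0
  step 8: 0 → -5
  step 9: -5 → 2
The b coordinate changes by -1 each step: at step 9 it is -11.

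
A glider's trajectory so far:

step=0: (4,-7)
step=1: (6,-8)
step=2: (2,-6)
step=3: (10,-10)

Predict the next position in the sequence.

(-6,-2)

Step-to-step displacements: (+2,-1), (-4,+2), (+8,-4); each is -2× the previous.
step 4: (10,-10) + (-16,+8) → (-6,-2)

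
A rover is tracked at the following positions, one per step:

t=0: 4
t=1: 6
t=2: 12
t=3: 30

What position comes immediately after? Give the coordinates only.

84

Consecutive displacements +2, +6, +18 scale by a factor of 3 each step.
step 4: 30 + 54 → 84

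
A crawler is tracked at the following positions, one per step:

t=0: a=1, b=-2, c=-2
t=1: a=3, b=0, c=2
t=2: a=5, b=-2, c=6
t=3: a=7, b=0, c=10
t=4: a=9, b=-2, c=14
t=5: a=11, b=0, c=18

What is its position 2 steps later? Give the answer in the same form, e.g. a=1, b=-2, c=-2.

a=15, b=0, c=26

The a coordinate changes by +2 each step, so at step 7 it is 1 + 7·(2) = 15.
The b coordinate repeats the cycle [-2, 0] with period 2; step 7 mod 2 = 1, giving 0.
The c coordinate changes by +4 each step, so at step 7 it is -2 + 7·(4) = 26.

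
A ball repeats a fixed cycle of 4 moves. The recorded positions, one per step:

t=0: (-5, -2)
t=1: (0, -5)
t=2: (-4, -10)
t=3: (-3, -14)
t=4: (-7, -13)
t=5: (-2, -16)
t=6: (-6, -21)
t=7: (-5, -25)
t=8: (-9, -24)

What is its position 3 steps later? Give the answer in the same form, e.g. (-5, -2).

(-7, -36)

Differencing gives (+5, -3), (-4, -5), (+1, -4), (-4, +1), (+5, -3), (-4, -5), (+1, -4), (-4, +1). This is the pattern (+5, -3), (-4, -5), (+1, -4), (-4, +1) repeated.
step 9: apply (+5, -3) → (-4, -27)
step 10: apply (-4, -5) → (-8, -32)
step 11: apply (+1, -4) → (-7, -36)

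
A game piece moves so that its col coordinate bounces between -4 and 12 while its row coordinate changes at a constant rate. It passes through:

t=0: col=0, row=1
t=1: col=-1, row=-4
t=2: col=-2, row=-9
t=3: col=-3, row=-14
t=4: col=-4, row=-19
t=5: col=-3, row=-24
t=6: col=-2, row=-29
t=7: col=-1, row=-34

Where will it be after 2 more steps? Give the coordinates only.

col=1, row=-44

The col coordinate reflects between -4 and 12, moving 1 per step.
  step 8: -1 → 0
  step 9: 0 → 1
The row coordinate changes by -5 each step: at step 9 it is -44.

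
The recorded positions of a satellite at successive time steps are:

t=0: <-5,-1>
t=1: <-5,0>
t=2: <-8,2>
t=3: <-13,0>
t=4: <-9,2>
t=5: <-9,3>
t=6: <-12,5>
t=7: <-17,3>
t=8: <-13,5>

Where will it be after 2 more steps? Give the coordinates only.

<-16,8>

Differencing gives <+0,+1>, <-3,+2>, <-5,-2>, <+4,+2>, <+0,+1>, <-3,+2>, <-5,-2>, <+4,+2>. This is the pattern <+0,+1>, <-3,+2>, <-5,-2>, <+4,+2> repeated.
step 9: apply <+0,+1> → <-13,6>
step 10: apply <-3,+2> → <-16,8>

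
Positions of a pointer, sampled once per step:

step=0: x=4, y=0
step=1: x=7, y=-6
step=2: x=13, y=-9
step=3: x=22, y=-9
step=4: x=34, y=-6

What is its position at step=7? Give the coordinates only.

x=88, y=21

Taking differences between consecutive positions: (+3, -6), (+6, -3), (+9, +0), (+12, +3). These grow by (+3, +3) each step.
step 5: x=34, y=-6 + (+15, +6) → x=49, y=0
step 6: x=49, y=0 + (+18, +9) → x=67, y=9
step 7: x=67, y=9 + (+21, +12) → x=88, y=21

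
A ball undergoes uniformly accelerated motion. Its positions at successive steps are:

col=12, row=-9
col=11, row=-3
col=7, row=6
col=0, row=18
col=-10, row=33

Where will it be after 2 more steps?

col=-39, row=72

Taking differences between consecutive positions: (-1, +6), (-4, +9), (-7, +12), (-10, +15). These grow by (-3, +3) each step.
step 5: col=-10, row=33 + (-13, +18) → col=-23, row=51
step 6: col=-23, row=51 + (-16, +21) → col=-39, row=72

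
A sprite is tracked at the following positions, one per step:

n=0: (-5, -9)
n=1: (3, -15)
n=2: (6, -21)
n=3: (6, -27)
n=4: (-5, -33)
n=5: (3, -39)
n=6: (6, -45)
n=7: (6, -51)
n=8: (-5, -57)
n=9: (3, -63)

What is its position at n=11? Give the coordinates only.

First: cycles through -5, 3, 6, 6 every 4 steps. Step 11 lands at position 3 of the cycle → 6.
Second: linear, -6 per step → -75 at step 11.

(6, -75)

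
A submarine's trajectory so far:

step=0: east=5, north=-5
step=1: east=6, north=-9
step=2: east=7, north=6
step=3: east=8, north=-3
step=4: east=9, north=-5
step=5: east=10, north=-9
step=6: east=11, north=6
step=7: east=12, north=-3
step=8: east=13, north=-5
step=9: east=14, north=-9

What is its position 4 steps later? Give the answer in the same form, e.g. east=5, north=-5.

The east coordinate changes by +1 each step, so at step 13 it is 5 + 13·(1) = 18.
The north coordinate repeats the cycle [-5, -9, 6, -3] with period 4; step 13 mod 4 = 1, giving -9.

east=18, north=-9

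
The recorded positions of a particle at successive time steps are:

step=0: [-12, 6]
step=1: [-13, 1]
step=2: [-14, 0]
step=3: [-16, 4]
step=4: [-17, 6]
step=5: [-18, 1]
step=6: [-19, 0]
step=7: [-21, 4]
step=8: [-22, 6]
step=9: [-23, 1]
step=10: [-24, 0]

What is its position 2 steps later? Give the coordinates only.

[-27, 6]

The moves between consecutive positions are [-1, -5], [-1, -1], [-2, +4], [-1, +2], [-1, -5], [-1, -1], [-2, +4], [-1, +2], [-1, -5], [-1, -1]; they repeat the 4-cycle [[-1, -5], [-1, -1], [-2, +4], [-1, +2]].
step 11: apply [-2, +4] → [-26, 4]
step 12: apply [-1, +2] → [-27, 6]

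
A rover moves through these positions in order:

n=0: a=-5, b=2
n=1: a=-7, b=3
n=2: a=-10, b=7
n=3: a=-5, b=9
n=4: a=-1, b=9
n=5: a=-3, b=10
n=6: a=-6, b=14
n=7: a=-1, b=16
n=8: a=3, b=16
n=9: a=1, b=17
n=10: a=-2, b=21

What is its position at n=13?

The moves between consecutive positions are (-2, +1), (-3, +4), (+5, +2), (+4, +0), (-2, +1), (-3, +4), (+5, +2), (+4, +0), (-2, +1), (-3, +4); they repeat the 4-cycle [(-2, +1), (-3, +4), (+5, +2), (+4, +0)].
step 11: apply (+5, +2) → a=3, b=23
step 12: apply (+4, +0) → a=7, b=23
step 13: apply (-2, +1) → a=5, b=24

a=5, b=24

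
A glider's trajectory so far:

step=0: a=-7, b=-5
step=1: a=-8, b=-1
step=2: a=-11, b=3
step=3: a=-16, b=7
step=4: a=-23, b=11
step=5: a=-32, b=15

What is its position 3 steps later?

a=-71, b=27

First differences are (-1, +4), (-3, +4), (-5, +4), (-7, +4), (-9, +4); their common second difference is (-2, +0) (constant acceleration).
step 6: a=-32, b=15 + (-11, +4) → a=-43, b=19
step 7: a=-43, b=19 + (-13, +4) → a=-56, b=23
step 8: a=-56, b=23 + (-15, +4) → a=-71, b=27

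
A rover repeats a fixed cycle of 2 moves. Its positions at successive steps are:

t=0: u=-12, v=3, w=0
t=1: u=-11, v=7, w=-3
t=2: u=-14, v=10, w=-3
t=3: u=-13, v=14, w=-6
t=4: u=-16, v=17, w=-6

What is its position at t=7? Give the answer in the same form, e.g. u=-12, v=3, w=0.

u=-17, v=28, w=-12

Step-to-step displacements: (+1, +4, -3), (-3, +3, +0), (+1, +4, -3), (-3, +3, +0) — a repeating cycle of length 2.
step 5: apply (+1, +4, -3) → u=-15, v=21, w=-9
step 6: apply (-3, +3, +0) → u=-18, v=24, w=-9
step 7: apply (+1, +4, -3) → u=-17, v=28, w=-12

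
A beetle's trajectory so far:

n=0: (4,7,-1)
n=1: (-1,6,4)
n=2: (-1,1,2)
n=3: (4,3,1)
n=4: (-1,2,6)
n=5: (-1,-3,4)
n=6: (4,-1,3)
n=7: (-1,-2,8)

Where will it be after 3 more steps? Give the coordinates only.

(-1,-6,10)

Differencing gives (-5,-1,+5), (+0,-5,-2), (+5,+2,-1), (-5,-1,+5), (+0,-5,-2), (+5,+2,-1), (-5,-1,+5). This is the pattern (-5,-1,+5), (+0,-5,-2), (+5,+2,-1) repeated.
step 8: apply (+0,-5,-2) → (-1,-7,6)
step 9: apply (+5,+2,-1) → (4,-5,5)
step 10: apply (-5,-1,+5) → (-1,-6,10)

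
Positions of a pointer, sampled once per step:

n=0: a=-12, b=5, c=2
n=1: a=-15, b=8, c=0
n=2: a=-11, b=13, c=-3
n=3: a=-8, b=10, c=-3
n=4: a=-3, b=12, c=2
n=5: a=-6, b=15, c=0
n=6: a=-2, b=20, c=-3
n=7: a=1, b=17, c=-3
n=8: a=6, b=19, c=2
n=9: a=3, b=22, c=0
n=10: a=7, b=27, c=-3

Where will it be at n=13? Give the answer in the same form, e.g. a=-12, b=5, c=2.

The moves between consecutive positions are (-3,+3,-2), (+4,+5,-3), (+3,-3,+0), (+5,+2,+5), (-3,+3,-2), (+4,+5,-3), (+3,-3,+0), (+5,+2,+5), (-3,+3,-2), (+4,+5,-3); they repeat the 4-cycle [(-3,+3,-2), (+4,+5,-3), (+3,-3,+0), (+5,+2,+5)].
step 11: apply (+3,-3,+0) → a=10, b=24, c=-3
step 12: apply (+5,+2,+5) → a=15, b=26, c=2
step 13: apply (-3,+3,-2) → a=12, b=29, c=0

a=12, b=29, c=0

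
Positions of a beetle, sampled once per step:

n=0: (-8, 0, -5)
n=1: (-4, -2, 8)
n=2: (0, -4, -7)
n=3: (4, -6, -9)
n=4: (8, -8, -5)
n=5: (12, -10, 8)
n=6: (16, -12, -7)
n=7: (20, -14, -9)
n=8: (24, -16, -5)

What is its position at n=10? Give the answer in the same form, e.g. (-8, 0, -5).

(32, -20, -7)

First: linear, +4 per step → 32 at step 10.
Second: linear, -2 per step → -20 at step 10.
Third: cycles through -5, 8, -7, -9 every 4 steps. Step 10 lands at position 2 of the cycle → -7.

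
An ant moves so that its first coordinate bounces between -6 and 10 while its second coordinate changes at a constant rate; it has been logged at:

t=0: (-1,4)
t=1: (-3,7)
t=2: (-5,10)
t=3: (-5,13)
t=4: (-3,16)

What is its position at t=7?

The first coordinate travels 2 per step and bounces off the walls at -6 and 10.
  step 5: -3 → -1
  step 6: -1 → 1
  step 7: 1 → 3
The second coordinate changes by +3 each step: at step 7 it is 25.

(3,25)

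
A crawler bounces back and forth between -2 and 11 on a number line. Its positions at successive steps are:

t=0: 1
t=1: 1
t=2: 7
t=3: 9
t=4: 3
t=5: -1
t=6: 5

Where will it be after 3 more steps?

The value travels 6 per step and bounces off the walls at -2 and 11.
  step 7: 5 → 11
  step 8: 11 → 5
  step 9: 5 → -1

-1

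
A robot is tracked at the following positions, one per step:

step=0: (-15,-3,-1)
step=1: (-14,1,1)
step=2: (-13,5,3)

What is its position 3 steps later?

(-10,17,9)

Constant displacement of (+1,+4,+2) per step.
step 3: (-13,5,3) + (+1,+4,+2) → (-12,9,5)
step 4: (-12,9,5) + (+1,+4,+2) → (-11,13,7)
step 5: (-11,13,7) + (+1,+4,+2) → (-10,17,9)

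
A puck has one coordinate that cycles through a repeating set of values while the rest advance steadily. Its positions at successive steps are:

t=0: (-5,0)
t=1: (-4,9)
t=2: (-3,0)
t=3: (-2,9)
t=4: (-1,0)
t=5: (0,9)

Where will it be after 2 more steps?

First: linear, +1 per step → 2 at step 7.
Second: cycles through 0, 9 every 2 steps. Step 7 lands at position 1 of the cycle → 9.

(2,9)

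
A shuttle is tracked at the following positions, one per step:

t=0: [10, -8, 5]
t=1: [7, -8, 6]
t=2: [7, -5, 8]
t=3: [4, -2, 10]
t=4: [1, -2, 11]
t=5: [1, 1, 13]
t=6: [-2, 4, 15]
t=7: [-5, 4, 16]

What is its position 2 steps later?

Differencing gives [-3, +0, +1], [+0, +3, +2], [-3, +3, +2], [-3, +0, +1], [+0, +3, +2], [-3, +3, +2], [-3, +0, +1]. This is the pattern [-3, +0, +1], [+0, +3, +2], [-3, +3, +2] repeated.
step 8: apply [+0, +3, +2] → [-5, 7, 18]
step 9: apply [-3, +3, +2] → [-8, 10, 20]

[-8, 10, 20]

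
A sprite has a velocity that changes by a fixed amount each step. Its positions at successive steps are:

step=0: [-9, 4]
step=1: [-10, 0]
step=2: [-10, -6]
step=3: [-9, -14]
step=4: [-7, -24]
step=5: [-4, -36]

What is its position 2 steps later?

Successive displacements: [-1, -4], [+0, -6], [+1, -8], [+2, -10], [+3, -12] — each changes by [+1, -2].
step 6: [-4, -36] + [+4, -14] → [0, -50]
step 7: [0, -50] + [+5, -16] → [5, -66]

[5, -66]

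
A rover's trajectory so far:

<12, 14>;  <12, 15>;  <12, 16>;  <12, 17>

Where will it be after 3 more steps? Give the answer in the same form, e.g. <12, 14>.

<12, 20>

Constant displacement of <+0, +1> per step.
step 4: <12, 17> + <+0, +1> → <12, 18>
step 5: <12, 18> + <+0, +1> → <12, 19>
step 6: <12, 19> + <+0, +1> → <12, 20>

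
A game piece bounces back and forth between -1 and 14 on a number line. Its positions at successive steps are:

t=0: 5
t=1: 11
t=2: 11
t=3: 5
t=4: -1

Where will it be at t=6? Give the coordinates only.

11

The value travels 6 per step and bounces off the walls at -1 and 14.
  step 5: -1 → 5
  step 6: 5 → 11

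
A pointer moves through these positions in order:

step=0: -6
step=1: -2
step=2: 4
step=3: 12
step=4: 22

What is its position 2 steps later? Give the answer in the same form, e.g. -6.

Taking differences between consecutive positions: +4, +6, +8, +10. These grow by +2 each step.
step 5: 22 + 12 → 34
step 6: 34 + 14 → 48

48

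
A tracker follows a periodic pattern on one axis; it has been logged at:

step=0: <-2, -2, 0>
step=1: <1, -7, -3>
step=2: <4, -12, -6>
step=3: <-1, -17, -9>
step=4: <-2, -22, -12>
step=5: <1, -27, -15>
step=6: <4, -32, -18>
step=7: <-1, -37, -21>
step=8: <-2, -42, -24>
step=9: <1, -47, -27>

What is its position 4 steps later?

<1, -67, -39>

First: cycles through -2, 1, 4, -1 every 4 steps. Step 13 lands at position 1 of the cycle → 1.
Second: linear, -5 per step → -67 at step 13.
Third: linear, -3 per step → -39 at step 13.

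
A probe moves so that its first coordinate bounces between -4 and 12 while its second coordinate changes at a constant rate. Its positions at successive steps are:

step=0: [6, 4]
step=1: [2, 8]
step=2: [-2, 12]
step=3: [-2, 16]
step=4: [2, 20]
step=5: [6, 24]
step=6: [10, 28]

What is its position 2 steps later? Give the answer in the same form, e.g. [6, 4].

The first coordinate travels 4 per step and bounces off the walls at -4 and 12.
  step 7: 10 → 10
  step 8: 10 → 6
The second coordinate changes by +4 each step: at step 8 it is 36.

[6, 36]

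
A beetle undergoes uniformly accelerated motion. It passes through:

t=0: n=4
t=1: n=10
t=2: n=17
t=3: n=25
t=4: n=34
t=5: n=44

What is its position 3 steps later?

Successive displacements: +6, +7, +8, +9, +10 — each changes by +1.
step 6: 44 + 11 → n=55
step 7: 55 + 12 → n=67
step 8: 67 + 13 → n=80

n=80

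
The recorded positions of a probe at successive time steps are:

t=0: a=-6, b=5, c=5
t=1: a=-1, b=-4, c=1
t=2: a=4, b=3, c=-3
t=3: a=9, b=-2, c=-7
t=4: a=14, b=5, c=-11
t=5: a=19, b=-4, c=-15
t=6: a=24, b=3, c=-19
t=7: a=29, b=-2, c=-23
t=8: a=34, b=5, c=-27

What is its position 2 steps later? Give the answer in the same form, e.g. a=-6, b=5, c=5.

The a coordinate changes by +5 each step, so at step 10 it is -6 + 10·(5) = 44.
The b coordinate repeats the cycle [5, -4, 3, -2] with period 4; step 10 mod 4 = 2, giving 3.
The c coordinate changes by -4 each step, so at step 10 it is 5 + 10·(-4) = -35.

a=44, b=3, c=-35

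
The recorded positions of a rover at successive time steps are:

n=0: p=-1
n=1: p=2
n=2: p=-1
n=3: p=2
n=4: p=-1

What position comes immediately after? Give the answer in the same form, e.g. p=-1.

Step-to-step displacements: +3, -3, +3, -3; each is -1× the previous.
step 5: -1 + 3 → p=2

p=2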